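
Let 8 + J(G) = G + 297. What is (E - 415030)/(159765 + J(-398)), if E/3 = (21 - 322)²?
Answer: -20461/22808 ≈ -0.89710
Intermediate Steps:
J(G) = 289 + G (J(G) = -8 + (G + 297) = -8 + (297 + G) = 289 + G)
E = 271803 (E = 3*(21 - 322)² = 3*(-301)² = 3*90601 = 271803)
(E - 415030)/(159765 + J(-398)) = (271803 - 415030)/(159765 + (289 - 398)) = -143227/(159765 - 109) = -143227/159656 = -143227*1/159656 = -20461/22808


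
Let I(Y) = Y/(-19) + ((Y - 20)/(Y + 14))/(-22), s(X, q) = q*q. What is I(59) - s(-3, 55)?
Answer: -92400345/30514 ≈ -3028.1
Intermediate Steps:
s(X, q) = q²
I(Y) = -Y/19 - (-20 + Y)/(22*(14 + Y)) (I(Y) = Y*(-1/19) + ((-20 + Y)/(14 + Y))*(-1/22) = -Y/19 + ((-20 + Y)/(14 + Y))*(-1/22) = -Y/19 - (-20 + Y)/(22*(14 + Y)))
I(59) - s(-3, 55) = (380 - 327*59 - 22*59²)/(418*(14 + 59)) - 1*55² = (1/418)*(380 - 19293 - 22*3481)/73 - 1*3025 = (1/418)*(1/73)*(380 - 19293 - 76582) - 3025 = (1/418)*(1/73)*(-95495) - 3025 = -95495/30514 - 3025 = -92400345/30514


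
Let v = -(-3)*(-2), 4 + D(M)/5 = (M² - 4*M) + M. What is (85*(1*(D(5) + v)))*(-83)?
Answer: -169320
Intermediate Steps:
D(M) = -20 - 15*M + 5*M² (D(M) = -20 + 5*((M² - 4*M) + M) = -20 + 5*(M² - 3*M) = -20 + (-15*M + 5*M²) = -20 - 15*M + 5*M²)
v = -6 (v = -3*2 = -6)
(85*(1*(D(5) + v)))*(-83) = (85*(1*((-20 - 15*5 + 5*5²) - 6)))*(-83) = (85*(1*((-20 - 75 + 5*25) - 6)))*(-83) = (85*(1*((-20 - 75 + 125) - 6)))*(-83) = (85*(1*(30 - 6)))*(-83) = (85*(1*24))*(-83) = (85*24)*(-83) = 2040*(-83) = -169320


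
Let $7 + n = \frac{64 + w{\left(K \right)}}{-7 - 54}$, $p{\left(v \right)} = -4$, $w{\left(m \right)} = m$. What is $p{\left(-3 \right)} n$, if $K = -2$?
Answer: $\frac{1956}{61} \approx 32.066$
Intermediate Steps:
$n = - \frac{489}{61}$ ($n = -7 + \frac{64 - 2}{-7 - 54} = -7 + \frac{62}{-61} = -7 + 62 \left(- \frac{1}{61}\right) = -7 - \frac{62}{61} = - \frac{489}{61} \approx -8.0164$)
$p{\left(-3 \right)} n = \left(-4\right) \left(- \frac{489}{61}\right) = \frac{1956}{61}$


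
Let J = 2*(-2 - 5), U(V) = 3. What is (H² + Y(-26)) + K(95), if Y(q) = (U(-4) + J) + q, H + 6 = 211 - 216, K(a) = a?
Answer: 179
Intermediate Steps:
J = -14 (J = 2*(-7) = -14)
H = -11 (H = -6 + (211 - 216) = -6 - 5 = -11)
Y(q) = -11 + q (Y(q) = (3 - 14) + q = -11 + q)
(H² + Y(-26)) + K(95) = ((-11)² + (-11 - 26)) + 95 = (121 - 37) + 95 = 84 + 95 = 179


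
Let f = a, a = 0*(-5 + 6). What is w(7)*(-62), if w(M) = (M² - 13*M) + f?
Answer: 2604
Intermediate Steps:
a = 0 (a = 0*1 = 0)
f = 0
w(M) = M² - 13*M (w(M) = (M² - 13*M) + 0 = M² - 13*M)
w(7)*(-62) = (7*(-13 + 7))*(-62) = (7*(-6))*(-62) = -42*(-62) = 2604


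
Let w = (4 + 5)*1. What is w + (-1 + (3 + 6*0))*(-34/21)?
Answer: 121/21 ≈ 5.7619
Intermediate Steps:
w = 9 (w = 9*1 = 9)
w + (-1 + (3 + 6*0))*(-34/21) = 9 + (-1 + (3 + 6*0))*(-34/21) = 9 + (-1 + (3 + 0))*(-34*1/21) = 9 + (-1 + 3)*(-34/21) = 9 + 2*(-34/21) = 9 - 68/21 = 121/21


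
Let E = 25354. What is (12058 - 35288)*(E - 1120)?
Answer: -562955820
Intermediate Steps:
(12058 - 35288)*(E - 1120) = (12058 - 35288)*(25354 - 1120) = -23230*24234 = -562955820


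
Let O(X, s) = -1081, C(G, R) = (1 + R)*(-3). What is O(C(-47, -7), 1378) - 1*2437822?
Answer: -2438903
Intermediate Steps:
C(G, R) = -3 - 3*R
O(C(-47, -7), 1378) - 1*2437822 = -1081 - 1*2437822 = -1081 - 2437822 = -2438903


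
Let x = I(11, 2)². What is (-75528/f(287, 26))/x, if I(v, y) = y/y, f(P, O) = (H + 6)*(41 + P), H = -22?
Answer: 9441/656 ≈ 14.392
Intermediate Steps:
f(P, O) = -656 - 16*P (f(P, O) = (-22 + 6)*(41 + P) = -16*(41 + P) = -656 - 16*P)
I(v, y) = 1
x = 1 (x = 1² = 1)
(-75528/f(287, 26))/x = -75528/(-656 - 16*287)/1 = -75528/(-656 - 4592)*1 = -75528/(-5248)*1 = -75528*(-1/5248)*1 = (9441/656)*1 = 9441/656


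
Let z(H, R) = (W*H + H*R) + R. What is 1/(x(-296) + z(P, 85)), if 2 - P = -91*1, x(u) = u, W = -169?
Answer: -1/8023 ≈ -0.00012464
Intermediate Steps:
P = 93 (P = 2 - (-91) = 2 - 1*(-91) = 2 + 91 = 93)
z(H, R) = R - 169*H + H*R (z(H, R) = (-169*H + H*R) + R = R - 169*H + H*R)
1/(x(-296) + z(P, 85)) = 1/(-296 + (85 - 169*93 + 93*85)) = 1/(-296 + (85 - 15717 + 7905)) = 1/(-296 - 7727) = 1/(-8023) = -1/8023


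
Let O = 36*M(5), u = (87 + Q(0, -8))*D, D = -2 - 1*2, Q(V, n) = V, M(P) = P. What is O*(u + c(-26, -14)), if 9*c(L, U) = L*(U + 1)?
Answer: -55880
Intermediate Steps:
c(L, U) = L*(1 + U)/9 (c(L, U) = (L*(U + 1))/9 = (L*(1 + U))/9 = L*(1 + U)/9)
D = -4 (D = -2 - 2 = -4)
u = -348 (u = (87 + 0)*(-4) = 87*(-4) = -348)
O = 180 (O = 36*5 = 180)
O*(u + c(-26, -14)) = 180*(-348 + (1/9)*(-26)*(1 - 14)) = 180*(-348 + (1/9)*(-26)*(-13)) = 180*(-348 + 338/9) = 180*(-2794/9) = -55880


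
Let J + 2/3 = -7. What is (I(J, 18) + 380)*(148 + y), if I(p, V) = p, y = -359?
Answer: -235687/3 ≈ -78562.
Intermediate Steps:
J = -23/3 (J = -2/3 - 7 = -23/3 ≈ -7.6667)
(I(J, 18) + 380)*(148 + y) = (-23/3 + 380)*(148 - 359) = (1117/3)*(-211) = -235687/3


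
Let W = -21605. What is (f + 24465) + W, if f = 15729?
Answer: 18589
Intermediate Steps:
(f + 24465) + W = (15729 + 24465) - 21605 = 40194 - 21605 = 18589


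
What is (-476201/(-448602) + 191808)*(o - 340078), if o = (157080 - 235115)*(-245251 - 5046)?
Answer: 152783043819032357599/40782 ≈ 3.7463e+15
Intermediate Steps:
o = 19531926395 (o = -78035*(-250297) = 19531926395)
(-476201/(-448602) + 191808)*(o - 340078) = (-476201/(-448602) + 191808)*(19531926395 - 340078) = (-476201*(-1/448602) + 191808)*19531586317 = (43291/40782 + 191808)*19531586317 = (7822357147/40782)*19531586317 = 152783043819032357599/40782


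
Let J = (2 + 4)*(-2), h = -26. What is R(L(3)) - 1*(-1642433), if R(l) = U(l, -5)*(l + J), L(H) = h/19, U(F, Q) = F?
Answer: 592924917/361 ≈ 1.6425e+6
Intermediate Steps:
J = -12 (J = 6*(-2) = -12)
L(H) = -26/19
R(l) = l*(-12 + l) (R(l) = l*(l - 12) = l*(-12 + l))
R(L(3)) - 1*(-1642433) = -26*(-12 - 26/19)/19 - 1*(-1642433) = -26/19*(-254/19) + 1642433 = 6604/361 + 1642433 = 592924917/361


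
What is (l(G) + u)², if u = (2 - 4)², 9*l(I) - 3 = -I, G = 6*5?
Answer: 1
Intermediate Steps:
G = 30
l(I) = ⅓ - I/9 (l(I) = ⅓ + (-I)/9 = ⅓ - I/9)
u = 4 (u = (-2)² = 4)
(l(G) + u)² = ((⅓ - ⅑*30) + 4)² = ((⅓ - 10/3) + 4)² = (-3 + 4)² = 1² = 1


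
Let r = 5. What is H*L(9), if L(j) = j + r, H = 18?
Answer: 252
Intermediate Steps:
L(j) = 5 + j (L(j) = j + 5 = 5 + j)
H*L(9) = 18*(5 + 9) = 18*14 = 252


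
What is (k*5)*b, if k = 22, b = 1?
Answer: 110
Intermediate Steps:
(k*5)*b = (22*5)*1 = 110*1 = 110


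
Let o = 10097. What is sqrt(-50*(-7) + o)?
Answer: sqrt(10447) ≈ 102.21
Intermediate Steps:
sqrt(-50*(-7) + o) = sqrt(-50*(-7) + 10097) = sqrt(350 + 10097) = sqrt(10447)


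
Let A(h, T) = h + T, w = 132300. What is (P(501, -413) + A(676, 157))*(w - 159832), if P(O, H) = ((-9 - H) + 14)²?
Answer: -4833435324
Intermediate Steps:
P(O, H) = (5 - H)²
A(h, T) = T + h
(P(501, -413) + A(676, 157))*(w - 159832) = ((-5 - 413)² + (157 + 676))*(132300 - 159832) = ((-418)² + 833)*(-27532) = (174724 + 833)*(-27532) = 175557*(-27532) = -4833435324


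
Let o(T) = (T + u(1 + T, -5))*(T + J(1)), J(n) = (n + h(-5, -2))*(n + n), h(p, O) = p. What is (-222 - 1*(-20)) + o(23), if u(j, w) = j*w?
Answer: -1657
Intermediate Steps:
J(n) = 2*n*(-5 + n) (J(n) = (n - 5)*(n + n) = (-5 + n)*(2*n) = 2*n*(-5 + n))
o(T) = (-8 + T)*(-5 - 4*T) (o(T) = (T + (1 + T)*(-5))*(T + 2*1*(-5 + 1)) = (T + (-5 - 5*T))*(T + 2*1*(-4)) = (-5 - 4*T)*(T - 8) = (-5 - 4*T)*(-8 + T) = (-8 + T)*(-5 - 4*T))
(-222 - 1*(-20)) + o(23) = (-222 - 1*(-20)) + (40 - 4*23² + 27*23) = (-222 + 20) + (40 - 4*529 + 621) = -202 + (40 - 2116 + 621) = -202 - 1455 = -1657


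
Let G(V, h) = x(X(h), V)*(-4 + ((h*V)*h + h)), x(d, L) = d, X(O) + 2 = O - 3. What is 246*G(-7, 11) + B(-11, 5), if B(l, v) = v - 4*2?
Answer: -1239843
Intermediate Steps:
B(l, v) = -8 + v (B(l, v) = v - 8 = -8 + v)
X(O) = -5 + O (X(O) = -2 + (O - 3) = -2 + (-3 + O) = -5 + O)
G(V, h) = (-5 + h)*(-4 + h + V*h²) (G(V, h) = (-5 + h)*(-4 + ((h*V)*h + h)) = (-5 + h)*(-4 + ((V*h)*h + h)) = (-5 + h)*(-4 + (V*h² + h)) = (-5 + h)*(-4 + (h + V*h²)) = (-5 + h)*(-4 + h + V*h²))
246*G(-7, 11) + B(-11, 5) = 246*((-5 + 11)*(-4 + 11 - 7*11²)) + (-8 + 5) = 246*(6*(-4 + 11 - 7*121)) - 3 = 246*(6*(-4 + 11 - 847)) - 3 = 246*(6*(-840)) - 3 = 246*(-5040) - 3 = -1239840 - 3 = -1239843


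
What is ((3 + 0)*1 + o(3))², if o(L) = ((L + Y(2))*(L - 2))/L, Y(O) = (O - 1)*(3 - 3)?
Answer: 16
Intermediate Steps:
Y(O) = 0 (Y(O) = (-1 + O)*0 = 0)
o(L) = -2 + L (o(L) = ((L + 0)*(L - 2))/L = (L*(-2 + L))/L = -2 + L)
((3 + 0)*1 + o(3))² = ((3 + 0)*1 + (-2 + 3))² = (3*1 + 1)² = (3 + 1)² = 4² = 16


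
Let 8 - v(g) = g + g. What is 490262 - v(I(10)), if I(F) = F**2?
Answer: 490454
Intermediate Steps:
v(g) = 8 - 2*g (v(g) = 8 - (g + g) = 8 - 2*g)
490262 - v(I(10)) = 490262 - (8 - 2*10**2) = 490262 - (8 - 2*100) = 490262 - (8 - 200) = 490262 - 1*(-192) = 490262 + 192 = 490454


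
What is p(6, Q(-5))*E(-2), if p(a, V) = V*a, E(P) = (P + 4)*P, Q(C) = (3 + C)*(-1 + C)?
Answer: -288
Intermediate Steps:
Q(C) = (-1 + C)*(3 + C)
E(P) = P*(4 + P) (E(P) = (4 + P)*P = P*(4 + P))
p(6, Q(-5))*E(-2) = ((-3 + (-5)² + 2*(-5))*6)*(-2*(4 - 2)) = ((-3 + 25 - 10)*6)*(-2*2) = (12*6)*(-4) = 72*(-4) = -288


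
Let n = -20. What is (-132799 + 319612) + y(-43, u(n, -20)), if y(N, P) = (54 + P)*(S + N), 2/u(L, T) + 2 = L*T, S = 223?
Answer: 39110247/199 ≈ 1.9653e+5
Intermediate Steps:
u(L, T) = 2/(-2 + L*T)
y(N, P) = (54 + P)*(223 + N)
(-132799 + 319612) + y(-43, u(n, -20)) = (-132799 + 319612) + (12042 + 54*(-43) + 223*(2/(-2 - 20*(-20))) - 86/(-2 - 20*(-20))) = 186813 + (12042 - 2322 + 223*(2/(-2 + 400)) - 86/(-2 + 400)) = 186813 + (12042 - 2322 + 223*(2/398) - 86/398) = 186813 + (12042 - 2322 + 223*(2*(1/398)) - 86/398) = 186813 + (12042 - 2322 + 223*(1/199) - 43*1/199) = 186813 + (12042 - 2322 + 223/199 - 43/199) = 186813 + 1934460/199 = 39110247/199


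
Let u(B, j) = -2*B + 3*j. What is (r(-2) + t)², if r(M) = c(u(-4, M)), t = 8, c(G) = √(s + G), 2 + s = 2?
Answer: (8 + √2)² ≈ 88.627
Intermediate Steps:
s = 0 (s = -2 + 2 = 0)
c(G) = √G (c(G) = √(0 + G) = √G)
r(M) = √(8 + 3*M) (r(M) = √(-2*(-4) + 3*M) = √(8 + 3*M))
(r(-2) + t)² = (√(8 + 3*(-2)) + 8)² = (√(8 - 6) + 8)² = (√2 + 8)² = (8 + √2)²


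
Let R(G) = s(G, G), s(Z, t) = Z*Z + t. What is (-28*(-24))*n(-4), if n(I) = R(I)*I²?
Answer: 129024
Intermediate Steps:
s(Z, t) = t + Z² (s(Z, t) = Z² + t = t + Z²)
R(G) = G + G²
n(I) = I³*(1 + I) (n(I) = (I*(1 + I))*I² = I³*(1 + I))
(-28*(-24))*n(-4) = (-28*(-24))*((-4)³*(1 - 4)) = 672*(-64*(-3)) = 672*192 = 129024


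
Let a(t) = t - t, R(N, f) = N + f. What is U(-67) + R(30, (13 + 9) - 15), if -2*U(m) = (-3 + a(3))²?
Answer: 65/2 ≈ 32.500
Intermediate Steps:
a(t) = 0
U(m) = -9/2 (U(m) = -(-3 + 0)²/2 = -½*(-3)² = -½*9 = -9/2)
U(-67) + R(30, (13 + 9) - 15) = -9/2 + (30 + ((13 + 9) - 15)) = -9/2 + (30 + (22 - 15)) = -9/2 + (30 + 7) = -9/2 + 37 = 65/2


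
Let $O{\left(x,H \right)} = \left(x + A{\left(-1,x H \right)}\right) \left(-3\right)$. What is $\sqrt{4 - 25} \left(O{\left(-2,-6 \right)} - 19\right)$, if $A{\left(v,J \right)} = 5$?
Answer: $- 28 i \sqrt{21} \approx - 128.31 i$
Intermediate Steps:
$O{\left(x,H \right)} = -15 - 3 x$ ($O{\left(x,H \right)} = \left(x + 5\right) \left(-3\right) = \left(5 + x\right) \left(-3\right) = -15 - 3 x$)
$\sqrt{4 - 25} \left(O{\left(-2,-6 \right)} - 19\right) = \sqrt{4 - 25} \left(\left(-15 - -6\right) - 19\right) = \sqrt{-21} \left(\left(-15 + 6\right) - 19\right) = i \sqrt{21} \left(-9 - 19\right) = i \sqrt{21} \left(-28\right) = - 28 i \sqrt{21}$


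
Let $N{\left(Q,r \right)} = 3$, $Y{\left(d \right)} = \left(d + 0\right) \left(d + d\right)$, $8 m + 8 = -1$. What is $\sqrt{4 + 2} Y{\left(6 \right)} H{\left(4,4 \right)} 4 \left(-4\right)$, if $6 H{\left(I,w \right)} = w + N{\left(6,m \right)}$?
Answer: $- 1344 \sqrt{6} \approx -3292.1$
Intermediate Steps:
$m = - \frac{9}{8}$ ($m = -1 + \frac{1}{8} \left(-1\right) = -1 - \frac{1}{8} = - \frac{9}{8} \approx -1.125$)
$Y{\left(d \right)} = 2 d^{2}$ ($Y{\left(d \right)} = d 2 d = 2 d^{2}$)
$H{\left(I,w \right)} = \frac{1}{2} + \frac{w}{6}$ ($H{\left(I,w \right)} = \frac{w + 3}{6} = \frac{3 + w}{6} = \frac{1}{2} + \frac{w}{6}$)
$\sqrt{4 + 2} Y{\left(6 \right)} H{\left(4,4 \right)} 4 \left(-4\right) = \sqrt{4 + 2} \cdot 2 \cdot 6^{2} \left(\frac{1}{2} + \frac{1}{6} \cdot 4\right) 4 \left(-4\right) = \sqrt{6} \cdot 2 \cdot 36 \left(\frac{1}{2} + \frac{2}{3}\right) \left(-16\right) = \sqrt{6} \cdot 72 \cdot \frac{7}{6} \left(-16\right) = 72 \sqrt{6} \cdot \frac{7}{6} \left(-16\right) = 84 \sqrt{6} \left(-16\right) = - 1344 \sqrt{6}$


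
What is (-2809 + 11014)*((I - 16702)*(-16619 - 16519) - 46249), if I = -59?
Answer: 4556891004645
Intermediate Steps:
(-2809 + 11014)*((I - 16702)*(-16619 - 16519) - 46249) = (-2809 + 11014)*((-59 - 16702)*(-16619 - 16519) - 46249) = 8205*(-16761*(-33138) - 46249) = 8205*(555426018 - 46249) = 8205*555379769 = 4556891004645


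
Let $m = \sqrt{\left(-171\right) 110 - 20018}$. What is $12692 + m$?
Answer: $12692 + 2 i \sqrt{9707} \approx 12692.0 + 197.05 i$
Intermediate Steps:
$m = 2 i \sqrt{9707}$ ($m = \sqrt{-18810 - 20018} = \sqrt{-38828} = 2 i \sqrt{9707} \approx 197.05 i$)
$12692 + m = 12692 + 2 i \sqrt{9707}$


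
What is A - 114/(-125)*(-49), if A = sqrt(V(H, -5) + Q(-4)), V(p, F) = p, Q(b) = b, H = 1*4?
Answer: -5586/125 ≈ -44.688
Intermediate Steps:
H = 4
A = 0 (A = sqrt(4 - 4) = sqrt(0) = 0)
A - 114/(-125)*(-49) = 0 - 114/(-125)*(-49) = 0 - 114*(-1/125)*(-49) = 0 + (114/125)*(-49) = 0 - 5586/125 = -5586/125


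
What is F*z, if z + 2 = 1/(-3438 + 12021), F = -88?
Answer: 1510520/8583 ≈ 175.99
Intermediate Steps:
z = -17165/8583 (z = -2 + 1/(-3438 + 12021) = -2 + 1/8583 = -17165/8583 ≈ -1.9999)
F*z = -88*(-17165/8583) = 1510520/8583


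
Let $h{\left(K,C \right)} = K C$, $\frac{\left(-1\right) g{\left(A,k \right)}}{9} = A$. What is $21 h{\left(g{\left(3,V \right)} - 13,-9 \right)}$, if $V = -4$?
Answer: $7560$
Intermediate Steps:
$g{\left(A,k \right)} = - 9 A$
$h{\left(K,C \right)} = C K$
$21 h{\left(g{\left(3,V \right)} - 13,-9 \right)} = 21 \left(- 9 \left(\left(-9\right) 3 - 13\right)\right) = 21 \left(- 9 \left(-27 - 13\right)\right) = 21 \left(\left(-9\right) \left(-40\right)\right) = 21 \cdot 360 = 7560$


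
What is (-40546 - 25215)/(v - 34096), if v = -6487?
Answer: 65761/40583 ≈ 1.6204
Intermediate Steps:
(-40546 - 25215)/(v - 34096) = (-40546 - 25215)/(-6487 - 34096) = -65761/(-40583) = -65761*(-1/40583) = 65761/40583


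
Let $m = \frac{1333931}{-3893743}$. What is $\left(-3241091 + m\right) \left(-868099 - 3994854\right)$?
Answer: $\frac{61370353687140277432}{3893743} \approx 1.5761 \cdot 10^{13}$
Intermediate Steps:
$m = - \frac{1333931}{3893743}$ ($m = 1333931 \left(- \frac{1}{3893743}\right) = - \frac{1333931}{3893743} \approx -0.34258$)
$\left(-3241091 + m\right) \left(-868099 - 3994854\right) = \left(-3241091 - \frac{1333931}{3893743}\right) \left(-868099 - 3994854\right) = \left(- \frac{12619976727544}{3893743}\right) \left(-4862953\right) = \frac{61370353687140277432}{3893743}$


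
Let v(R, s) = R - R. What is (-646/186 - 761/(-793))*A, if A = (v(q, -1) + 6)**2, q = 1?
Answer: -2224392/24583 ≈ -90.485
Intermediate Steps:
v(R, s) = 0
A = 36 (A = (0 + 6)**2 = 6**2 = 36)
(-646/186 - 761/(-793))*A = (-646/186 - 761/(-793))*36 = (-646*1/186 - 761*(-1/793))*36 = (-323/93 + 761/793)*36 = -185366/73749*36 = -2224392/24583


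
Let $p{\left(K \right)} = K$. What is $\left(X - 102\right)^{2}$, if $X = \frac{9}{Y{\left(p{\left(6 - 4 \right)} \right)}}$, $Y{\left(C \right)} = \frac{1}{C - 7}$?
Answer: $21609$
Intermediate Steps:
$Y{\left(C \right)} = \frac{1}{-7 + C}$
$X = -45$ ($X = \frac{9}{\frac{1}{-7 + \left(6 - 4\right)}} = \frac{9}{\frac{1}{-7 + 2}} = \frac{9}{\frac{1}{-5}} = \frac{9}{- \frac{1}{5}} = 9 \left(-5\right) = -45$)
$\left(X - 102\right)^{2} = \left(-45 - 102\right)^{2} = \left(-147\right)^{2} = 21609$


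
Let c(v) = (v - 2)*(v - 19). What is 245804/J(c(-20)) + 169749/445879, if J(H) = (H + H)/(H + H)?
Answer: 109599011465/445879 ≈ 2.4580e+5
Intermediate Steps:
c(v) = (-19 + v)*(-2 + v) (c(v) = (-2 + v)*(-19 + v) = (-19 + v)*(-2 + v))
J(H) = 1 (J(H) = (2*H)/((2*H)) = (2*H)*(1/(2*H)) = 1)
245804/J(c(-20)) + 169749/445879 = 245804/1 + 169749/445879 = 245804*1 + 169749*(1/445879) = 245804 + 169749/445879 = 109599011465/445879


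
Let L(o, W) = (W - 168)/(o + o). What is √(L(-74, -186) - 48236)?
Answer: I*√264127238/74 ≈ 219.62*I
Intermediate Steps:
L(o, W) = (-168 + W)/(2*o) (L(o, W) = (-168 + W)/((2*o)) = (-168 + W)*(1/(2*o)) = (-168 + W)/(2*o))
√(L(-74, -186) - 48236) = √((½)*(-168 - 186)/(-74) - 48236) = √((½)*(-1/74)*(-354) - 48236) = √(177/74 - 48236) = √(-3569287/74) = I*√264127238/74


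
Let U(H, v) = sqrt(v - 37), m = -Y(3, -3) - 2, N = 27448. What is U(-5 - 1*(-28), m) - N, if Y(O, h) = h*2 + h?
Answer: -27448 + I*sqrt(30) ≈ -27448.0 + 5.4772*I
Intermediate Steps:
Y(O, h) = 3*h (Y(O, h) = 2*h + h = 3*h)
m = 7 (m = -3*(-3) - 2 = -1*(-9) - 2 = 9 - 2 = 7)
U(H, v) = sqrt(-37 + v)
U(-5 - 1*(-28), m) - N = sqrt(-37 + 7) - 1*27448 = sqrt(-30) - 27448 = I*sqrt(30) - 27448 = -27448 + I*sqrt(30)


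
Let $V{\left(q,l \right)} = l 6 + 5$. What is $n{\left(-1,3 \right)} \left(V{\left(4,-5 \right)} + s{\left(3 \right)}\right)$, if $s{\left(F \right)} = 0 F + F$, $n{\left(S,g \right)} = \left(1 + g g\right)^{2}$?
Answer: $-2200$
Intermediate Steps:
$n{\left(S,g \right)} = \left(1 + g^{2}\right)^{2}$
$V{\left(q,l \right)} = 5 + 6 l$ ($V{\left(q,l \right)} = 6 l + 5 = 5 + 6 l$)
$s{\left(F \right)} = F$ ($s{\left(F \right)} = 0 + F = F$)
$n{\left(-1,3 \right)} \left(V{\left(4,-5 \right)} + s{\left(3 \right)}\right) = \left(1 + 3^{2}\right)^{2} \left(\left(5 + 6 \left(-5\right)\right) + 3\right) = \left(1 + 9\right)^{2} \left(\left(5 - 30\right) + 3\right) = 10^{2} \left(-25 + 3\right) = 100 \left(-22\right) = -2200$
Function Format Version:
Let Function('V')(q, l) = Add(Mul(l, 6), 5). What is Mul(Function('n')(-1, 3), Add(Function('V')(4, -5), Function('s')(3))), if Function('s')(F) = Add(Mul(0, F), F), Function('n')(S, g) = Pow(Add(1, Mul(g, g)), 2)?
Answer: -2200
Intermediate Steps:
Function('n')(S, g) = Pow(Add(1, Pow(g, 2)), 2)
Function('V')(q, l) = Add(5, Mul(6, l)) (Function('V')(q, l) = Add(Mul(6, l), 5) = Add(5, Mul(6, l)))
Function('s')(F) = F (Function('s')(F) = Add(0, F) = F)
Mul(Function('n')(-1, 3), Add(Function('V')(4, -5), Function('s')(3))) = Mul(Pow(Add(1, Pow(3, 2)), 2), Add(Add(5, Mul(6, -5)), 3)) = Mul(Pow(Add(1, 9), 2), Add(Add(5, -30), 3)) = Mul(Pow(10, 2), Add(-25, 3)) = Mul(100, -22) = -2200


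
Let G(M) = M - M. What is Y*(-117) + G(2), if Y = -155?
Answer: 18135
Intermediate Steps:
G(M) = 0
Y*(-117) + G(2) = -155*(-117) + 0 = 18135 + 0 = 18135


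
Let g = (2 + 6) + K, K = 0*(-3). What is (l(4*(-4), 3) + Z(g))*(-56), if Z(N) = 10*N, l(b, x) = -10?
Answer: -3920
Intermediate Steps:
K = 0
g = 8 (g = (2 + 6) + 0 = 8 + 0 = 8)
(l(4*(-4), 3) + Z(g))*(-56) = (-10 + 10*8)*(-56) = (-10 + 80)*(-56) = 70*(-56) = -3920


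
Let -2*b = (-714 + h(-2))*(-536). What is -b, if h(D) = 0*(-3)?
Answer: 191352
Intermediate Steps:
h(D) = 0
b = -191352 (b = -(-714 + 0)*(-536)/2 = -(-357)*(-536) = -½*382704 = -191352)
-b = -1*(-191352) = 191352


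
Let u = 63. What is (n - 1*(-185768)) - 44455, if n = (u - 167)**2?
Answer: 152129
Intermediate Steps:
n = 10816 (n = (63 - 167)**2 = (-104)**2 = 10816)
(n - 1*(-185768)) - 44455 = (10816 - 1*(-185768)) - 44455 = (10816 + 185768) - 44455 = 196584 - 44455 = 152129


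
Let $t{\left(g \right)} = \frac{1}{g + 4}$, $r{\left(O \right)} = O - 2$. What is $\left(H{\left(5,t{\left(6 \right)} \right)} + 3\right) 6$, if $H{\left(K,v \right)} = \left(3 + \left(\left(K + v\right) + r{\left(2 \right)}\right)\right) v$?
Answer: $\frac{1143}{50} \approx 22.86$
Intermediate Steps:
$r{\left(O \right)} = -2 + O$ ($r{\left(O \right)} = O - 2 = -2 + O$)
$t{\left(g \right)} = \frac{1}{4 + g}$
$H{\left(K,v \right)} = v \left(3 + K + v\right)$ ($H{\left(K,v \right)} = \left(3 + \left(\left(K + v\right) + \left(-2 + 2\right)\right)\right) v = \left(3 + \left(\left(K + v\right) + 0\right)\right) v = \left(3 + \left(K + v\right)\right) v = \left(3 + K + v\right) v = v \left(3 + K + v\right)$)
$\left(H{\left(5,t{\left(6 \right)} \right)} + 3\right) 6 = \left(\frac{3 + 5 + \frac{1}{4 + 6}}{4 + 6} + 3\right) 6 = \left(\frac{3 + 5 + \frac{1}{10}}{10} + 3\right) 6 = \left(\frac{1}{10} \cdot \frac{81}{10} + 3\right) 6 = \left(\frac{81}{100} + 3\right) 6 = \frac{381}{100} \cdot 6 = \frac{1143}{50}$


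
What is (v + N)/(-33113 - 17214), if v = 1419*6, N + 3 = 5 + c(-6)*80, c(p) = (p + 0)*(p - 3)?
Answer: -12836/50327 ≈ -0.25505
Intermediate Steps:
c(p) = p*(-3 + p)
N = 4322 (N = -3 + (5 - 6*(-3 - 6)*80) = -3 + (5 - 6*(-9)*80) = -3 + (5 + 54*80) = -3 + (5 + 4320) = -3 + 4325 = 4322)
v = 8514
(v + N)/(-33113 - 17214) = (8514 + 4322)/(-33113 - 17214) = 12836/(-50327) = 12836*(-1/50327) = -12836/50327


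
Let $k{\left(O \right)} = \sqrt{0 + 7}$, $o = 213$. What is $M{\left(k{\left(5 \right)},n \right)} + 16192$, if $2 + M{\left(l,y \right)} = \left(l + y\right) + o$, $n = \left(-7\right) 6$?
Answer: $16361 + \sqrt{7} \approx 16364.0$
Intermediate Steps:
$n = -42$
$k{\left(O \right)} = \sqrt{7}$
$M{\left(l,y \right)} = 211 + l + y$ ($M{\left(l,y \right)} = -2 + \left(\left(l + y\right) + 213\right) = -2 + \left(213 + l + y\right) = 211 + l + y$)
$M{\left(k{\left(5 \right)},n \right)} + 16192 = \left(211 + \sqrt{7} - 42\right) + 16192 = \left(169 + \sqrt{7}\right) + 16192 = 16361 + \sqrt{7}$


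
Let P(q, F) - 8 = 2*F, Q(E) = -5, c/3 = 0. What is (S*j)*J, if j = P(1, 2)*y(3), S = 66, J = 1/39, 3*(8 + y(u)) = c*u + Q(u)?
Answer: -2552/13 ≈ -196.31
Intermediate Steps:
c = 0 (c = 3*0 = 0)
P(q, F) = 8 + 2*F
y(u) = -29/3 (y(u) = -8 + (0*u - 5)/3 = -8 + (0 - 5)/3 = -8 + (1/3)*(-5) = -8 - 5/3 = -29/3)
J = 1/39 ≈ 0.025641
j = -116 (j = (8 + 2*2)*(-29/3) = (8 + 4)*(-29/3) = 12*(-29/3) = -116)
(S*j)*J = (66*(-116))*(1/39) = -7656*1/39 = -2552/13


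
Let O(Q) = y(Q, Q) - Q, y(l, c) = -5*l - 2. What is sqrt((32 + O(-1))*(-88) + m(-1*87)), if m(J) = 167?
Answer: I*sqrt(3001) ≈ 54.781*I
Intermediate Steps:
y(l, c) = -2 - 5*l
O(Q) = -2 - 6*Q (O(Q) = (-2 - 5*Q) - Q = -2 - 6*Q)
sqrt((32 + O(-1))*(-88) + m(-1*87)) = sqrt((32 + (-2 - 6*(-1)))*(-88) + 167) = sqrt((32 + (-2 + 6))*(-88) + 167) = sqrt((32 + 4)*(-88) + 167) = sqrt(36*(-88) + 167) = sqrt(-3168 + 167) = sqrt(-3001) = I*sqrt(3001)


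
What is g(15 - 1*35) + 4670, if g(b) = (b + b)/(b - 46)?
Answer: 154130/33 ≈ 4670.6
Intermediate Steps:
g(b) = 2*b/(-46 + b) (g(b) = (2*b)/(-46 + b) = 2*b/(-46 + b))
g(15 - 1*35) + 4670 = 2*(15 - 1*35)/(-46 + (15 - 1*35)) + 4670 = 2*(15 - 35)/(-46 + (15 - 35)) + 4670 = 2*(-20)/(-46 - 20) + 4670 = 2*(-20)/(-66) + 4670 = 2*(-20)*(-1/66) + 4670 = 20/33 + 4670 = 154130/33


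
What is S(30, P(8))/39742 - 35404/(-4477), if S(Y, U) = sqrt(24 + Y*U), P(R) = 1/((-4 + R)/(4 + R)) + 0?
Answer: 35404/4477 + sqrt(114)/39742 ≈ 7.9082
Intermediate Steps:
P(R) = (4 + R)/(-4 + R) (P(R) = 1/((-4 + R)/(4 + R)) + 0 = (4 + R)/(-4 + R) + 0 = (4 + R)/(-4 + R))
S(Y, U) = sqrt(24 + U*Y)
S(30, P(8))/39742 - 35404/(-4477) = sqrt(24 + ((4 + 8)/(-4 + 8))*30)/39742 - 35404/(-4477) = sqrt(24 + (12/4)*30)*(1/39742) - 35404*(-1/4477) = sqrt(24 + ((1/4)*12)*30)*(1/39742) + 35404/4477 = sqrt(24 + 3*30)*(1/39742) + 35404/4477 = sqrt(24 + 90)*(1/39742) + 35404/4477 = sqrt(114)*(1/39742) + 35404/4477 = sqrt(114)/39742 + 35404/4477 = 35404/4477 + sqrt(114)/39742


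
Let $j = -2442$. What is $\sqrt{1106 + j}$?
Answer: $2 i \sqrt{334} \approx 36.551 i$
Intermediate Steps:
$\sqrt{1106 + j} = \sqrt{1106 - 2442} = \sqrt{-1336} = 2 i \sqrt{334}$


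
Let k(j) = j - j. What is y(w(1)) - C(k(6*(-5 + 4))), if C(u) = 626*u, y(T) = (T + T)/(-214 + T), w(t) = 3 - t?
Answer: -1/53 ≈ -0.018868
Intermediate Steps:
y(T) = 2*T/(-214 + T) (y(T) = (2*T)/(-214 + T) = 2*T/(-214 + T))
k(j) = 0
y(w(1)) - C(k(6*(-5 + 4))) = 2*(3 - 1*1)/(-214 + (3 - 1*1)) - 626*0 = 2*(3 - 1)/(-214 + (3 - 1)) - 1*0 = 2*2/(-214 + 2) + 0 = 2*2/(-212) + 0 = 2*2*(-1/212) + 0 = -1/53 + 0 = -1/53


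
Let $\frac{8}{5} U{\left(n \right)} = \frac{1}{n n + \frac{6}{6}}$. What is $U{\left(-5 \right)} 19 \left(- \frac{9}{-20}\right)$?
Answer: $\frac{171}{832} \approx 0.20553$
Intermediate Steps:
$U{\left(n \right)} = \frac{5}{8 \left(1 + n^{2}\right)}$ ($U{\left(n \right)} = \frac{5}{8 \left(n n + \frac{6}{6}\right)} = \frac{5}{8 \left(n^{2} + 6 \cdot \frac{1}{6}\right)} = \frac{5}{8 \left(n^{2} + 1\right)} = \frac{5}{8 \left(1 + n^{2}\right)}$)
$U{\left(-5 \right)} 19 \left(- \frac{9}{-20}\right) = \frac{5}{8 \left(1 + \left(-5\right)^{2}\right)} 19 \left(- \frac{9}{-20}\right) = \frac{5}{8 \left(1 + 25\right)} 19 \left(\left(-9\right) \left(- \frac{1}{20}\right)\right) = \frac{5}{8 \cdot 26} \cdot 19 \cdot \frac{9}{20} = \frac{5}{8} \cdot \frac{1}{26} \cdot 19 \cdot \frac{9}{20} = \frac{5}{208} \cdot 19 \cdot \frac{9}{20} = \frac{95}{208} \cdot \frac{9}{20} = \frac{171}{832}$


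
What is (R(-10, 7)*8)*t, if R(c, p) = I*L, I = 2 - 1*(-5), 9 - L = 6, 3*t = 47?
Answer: 2632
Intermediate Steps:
t = 47/3 (t = (⅓)*47 = 47/3 ≈ 15.667)
L = 3 (L = 9 - 1*6 = 9 - 6 = 3)
I = 7 (I = 2 + 5 = 7)
R(c, p) = 21 (R(c, p) = 7*3 = 21)
(R(-10, 7)*8)*t = (21*8)*(47/3) = 168*(47/3) = 2632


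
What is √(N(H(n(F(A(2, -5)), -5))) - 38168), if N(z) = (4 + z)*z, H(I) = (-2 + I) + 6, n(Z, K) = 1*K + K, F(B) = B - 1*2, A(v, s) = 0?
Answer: 2*I*√9539 ≈ 195.34*I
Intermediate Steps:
F(B) = -2 + B (F(B) = B - 2 = -2 + B)
n(Z, K) = 2*K (n(Z, K) = K + K = 2*K)
H(I) = 4 + I
N(z) = z*(4 + z)
√(N(H(n(F(A(2, -5)), -5))) - 38168) = √((4 + 2*(-5))*(4 + (4 + 2*(-5))) - 38168) = √((4 - 10)*(4 + (4 - 10)) - 38168) = √(-6*(4 - 6) - 38168) = √(-6*(-2) - 38168) = √(12 - 38168) = √(-38156) = 2*I*√9539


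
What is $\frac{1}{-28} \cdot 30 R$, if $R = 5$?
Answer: $- \frac{75}{14} \approx -5.3571$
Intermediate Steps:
$\frac{1}{-28} \cdot 30 R = \frac{1}{-28} \cdot 30 \cdot 5 = \left(- \frac{1}{28}\right) 30 \cdot 5 = \left(- \frac{15}{14}\right) 5 = - \frac{75}{14}$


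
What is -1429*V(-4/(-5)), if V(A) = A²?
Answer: -22864/25 ≈ -914.56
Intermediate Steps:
-1429*V(-4/(-5)) = -1429*(-4/(-5))² = -1429*(-4*(-⅕))² = -1429*(⅘)² = -1429*16/25 = -22864/25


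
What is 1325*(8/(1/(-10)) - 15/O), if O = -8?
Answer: -828125/8 ≈ -1.0352e+5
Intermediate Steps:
1325*(8/(1/(-10)) - 15/O) = 1325*(8/(1/(-10)) - 15/(-8)) = 1325*(8/(-⅒) - 15*(-⅛)) = 1325*(8*(-10) + 15/8) = 1325*(-80 + 15/8) = 1325*(-625/8) = -828125/8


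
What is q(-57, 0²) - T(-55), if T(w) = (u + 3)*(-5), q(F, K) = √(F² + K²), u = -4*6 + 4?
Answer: -28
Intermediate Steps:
u = -20 (u = -24 + 4 = -20)
T(w) = 85 (T(w) = (-20 + 3)*(-5) = -17*(-5) = 85)
q(-57, 0²) - T(-55) = √((-57)² + (0²)²) - 1*85 = √(3249 + 0²) - 85 = √(3249 + 0) - 85 = √3249 - 85 = 57 - 85 = -28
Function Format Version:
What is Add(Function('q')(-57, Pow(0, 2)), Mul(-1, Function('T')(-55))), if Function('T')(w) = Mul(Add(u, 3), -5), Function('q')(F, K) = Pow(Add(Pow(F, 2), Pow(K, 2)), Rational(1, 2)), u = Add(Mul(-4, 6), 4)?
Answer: -28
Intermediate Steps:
u = -20 (u = Add(-24, 4) = -20)
Function('T')(w) = 85 (Function('T')(w) = Mul(Add(-20, 3), -5) = Mul(-17, -5) = 85)
Add(Function('q')(-57, Pow(0, 2)), Mul(-1, Function('T')(-55))) = Add(Pow(Add(Pow(-57, 2), Pow(Pow(0, 2), 2)), Rational(1, 2)), Mul(-1, 85)) = Add(Pow(Add(3249, Pow(0, 2)), Rational(1, 2)), -85) = Add(Pow(Add(3249, 0), Rational(1, 2)), -85) = Add(Pow(3249, Rational(1, 2)), -85) = Add(57, -85) = -28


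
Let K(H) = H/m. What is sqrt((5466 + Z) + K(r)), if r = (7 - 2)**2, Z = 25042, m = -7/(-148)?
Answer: 2*sqrt(380198)/7 ≈ 176.17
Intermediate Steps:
m = 7/148 (m = -7*(-1/148) = 7/148 ≈ 0.047297)
r = 25 (r = 5**2 = 25)
K(H) = 148*H/7 (K(H) = H/(7/148) = H*(148/7) = 148*H/7)
sqrt((5466 + Z) + K(r)) = sqrt((5466 + 25042) + (148/7)*25) = sqrt(30508 + 3700/7) = sqrt(217256/7) = 2*sqrt(380198)/7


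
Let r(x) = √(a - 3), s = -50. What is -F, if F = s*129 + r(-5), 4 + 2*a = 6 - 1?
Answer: 6450 - I*√10/2 ≈ 6450.0 - 1.5811*I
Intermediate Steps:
a = ½ (a = -2 + (6 - 1)/2 = -2 + (½)*5 = -2 + 5/2 = ½ ≈ 0.50000)
r(x) = I*√10/2 (r(x) = √(½ - 3) = √(-5/2) = I*√10/2)
F = -6450 + I*√10/2 (F = -50*129 + I*√10/2 = -6450 + I*√10/2 ≈ -6450.0 + 1.5811*I)
-F = -(-6450 + I*√10/2) = 6450 - I*√10/2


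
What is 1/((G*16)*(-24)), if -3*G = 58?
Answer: 1/7424 ≈ 0.00013470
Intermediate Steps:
G = -58/3 (G = -⅓*58 = -58/3 ≈ -19.333)
1/((G*16)*(-24)) = 1/(-58/3*16*(-24)) = 1/(-928/3*(-24)) = 1/7424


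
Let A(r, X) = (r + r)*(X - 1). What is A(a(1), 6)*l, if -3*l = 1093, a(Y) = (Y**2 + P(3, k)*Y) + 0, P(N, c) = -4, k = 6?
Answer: 10930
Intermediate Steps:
a(Y) = Y**2 - 4*Y (a(Y) = (Y**2 - 4*Y) + 0 = Y**2 - 4*Y)
A(r, X) = 2*r*(-1 + X) (A(r, X) = (2*r)*(-1 + X) = 2*r*(-1 + X))
l = -1093/3 (l = -1/3*1093 = -1093/3 ≈ -364.33)
A(a(1), 6)*l = (2*(1*(-4 + 1))*(-1 + 6))*(-1093/3) = (2*(1*(-3))*5)*(-1093/3) = (2*(-3)*5)*(-1093/3) = -30*(-1093/3) = 10930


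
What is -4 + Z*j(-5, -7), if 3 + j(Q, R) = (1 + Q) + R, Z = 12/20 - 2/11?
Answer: -542/55 ≈ -9.8545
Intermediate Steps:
Z = 23/55 (Z = 12*(1/20) - 2*1/11 = ⅗ - 2/11 = 23/55 ≈ 0.41818)
j(Q, R) = -2 + Q + R (j(Q, R) = -3 + ((1 + Q) + R) = -3 + (1 + Q + R) = -2 + Q + R)
-4 + Z*j(-5, -7) = -4 + 23*(-2 - 5 - 7)/55 = -4 + (23/55)*(-14) = -4 - 322/55 = -542/55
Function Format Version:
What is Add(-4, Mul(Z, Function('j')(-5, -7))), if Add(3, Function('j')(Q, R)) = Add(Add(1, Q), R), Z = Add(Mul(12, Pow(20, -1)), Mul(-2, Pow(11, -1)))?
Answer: Rational(-542, 55) ≈ -9.8545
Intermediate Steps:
Z = Rational(23, 55) (Z = Add(Mul(12, Rational(1, 20)), Mul(-2, Rational(1, 11))) = Add(Rational(3, 5), Rational(-2, 11)) = Rational(23, 55) ≈ 0.41818)
Function('j')(Q, R) = Add(-2, Q, R) (Function('j')(Q, R) = Add(-3, Add(Add(1, Q), R)) = Add(-3, Add(1, Q, R)) = Add(-2, Q, R))
Add(-4, Mul(Z, Function('j')(-5, -7))) = Add(-4, Mul(Rational(23, 55), Add(-2, -5, -7))) = Add(-4, Mul(Rational(23, 55), -14)) = Add(-4, Rational(-322, 55)) = Rational(-542, 55)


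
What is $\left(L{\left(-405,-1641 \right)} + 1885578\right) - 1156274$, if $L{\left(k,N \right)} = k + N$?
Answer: $727258$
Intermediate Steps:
$L{\left(k,N \right)} = N + k$
$\left(L{\left(-405,-1641 \right)} + 1885578\right) - 1156274 = \left(\left(-1641 - 405\right) + 1885578\right) - 1156274 = \left(-2046 + 1885578\right) - 1156274 = 1883532 - 1156274 = 727258$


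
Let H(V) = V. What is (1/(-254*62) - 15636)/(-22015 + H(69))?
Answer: 246235729/345605608 ≈ 0.71248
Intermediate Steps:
(1/(-254*62) - 15636)/(-22015 + H(69)) = (1/(-254*62) - 15636)/(-22015 + 69) = (1/(-15748) - 15636)/(-21946) = (-1/15748 - 15636)*(-1/21946) = -246235729/15748*(-1/21946) = 246235729/345605608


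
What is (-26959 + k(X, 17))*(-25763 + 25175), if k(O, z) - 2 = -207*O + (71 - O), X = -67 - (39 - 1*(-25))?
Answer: -212856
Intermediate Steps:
X = -131 (X = -67 - (39 + 25) = -67 - 1*64 = -67 - 64 = -131)
k(O, z) = 73 - 208*O (k(O, z) = 2 + (-207*O + (71 - O)) = 2 + (71 - 208*O) = 73 - 208*O)
(-26959 + k(X, 17))*(-25763 + 25175) = (-26959 + (73 - 208*(-131)))*(-25763 + 25175) = (-26959 + (73 + 27248))*(-588) = (-26959 + 27321)*(-588) = 362*(-588) = -212856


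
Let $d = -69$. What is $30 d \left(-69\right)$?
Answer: $142830$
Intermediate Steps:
$30 d \left(-69\right) = 30 \left(-69\right) \left(-69\right) = \left(-2070\right) \left(-69\right) = 142830$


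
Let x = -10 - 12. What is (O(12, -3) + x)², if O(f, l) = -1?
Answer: 529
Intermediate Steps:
x = -22
(O(12, -3) + x)² = (-1 - 22)² = (-23)² = 529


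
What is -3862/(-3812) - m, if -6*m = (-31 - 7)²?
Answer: 1381925/5718 ≈ 241.68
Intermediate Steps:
m = -722/3 (m = -(-31 - 7)²/6 = -⅙*(-38)² = -⅙*1444 = -722/3 ≈ -240.67)
-3862/(-3812) - m = -3862/(-3812) - 1*(-722/3) = -3862*(-1/3812) + 722/3 = 1931/1906 + 722/3 = 1381925/5718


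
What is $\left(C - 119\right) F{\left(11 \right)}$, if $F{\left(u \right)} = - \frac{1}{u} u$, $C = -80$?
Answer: $199$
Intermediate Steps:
$F{\left(u \right)} = -1$
$\left(C - 119\right) F{\left(11 \right)} = \left(-80 - 119\right) \left(-1\right) = \left(-199\right) \left(-1\right) = 199$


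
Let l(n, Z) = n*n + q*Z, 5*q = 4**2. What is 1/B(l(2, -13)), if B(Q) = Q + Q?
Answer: -5/376 ≈ -0.013298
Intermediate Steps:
q = 16/5 (q = (1/5)*4**2 = (1/5)*16 = 16/5 ≈ 3.2000)
l(n, Z) = n**2 + 16*Z/5 (l(n, Z) = n*n + 16*Z/5 = n**2 + 16*Z/5)
B(Q) = 2*Q
1/B(l(2, -13)) = 1/(2*(2**2 + (16/5)*(-13))) = 1/(2*(4 - 208/5)) = 1/(2*(-188/5)) = 1/(-376/5) = -5/376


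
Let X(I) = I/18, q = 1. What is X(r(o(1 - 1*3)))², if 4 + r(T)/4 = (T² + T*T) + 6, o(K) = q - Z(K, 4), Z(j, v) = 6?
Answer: 10816/81 ≈ 133.53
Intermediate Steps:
o(K) = -5 (o(K) = 1 - 1*6 = 1 - 6 = -5)
r(T) = 8 + 8*T² (r(T) = -16 + 4*((T² + T*T) + 6) = -16 + 4*((T² + T²) + 6) = -16 + 4*(2*T² + 6) = -16 + 4*(6 + 2*T²) = -16 + (24 + 8*T²) = 8 + 8*T²)
X(I) = I/18 (X(I) = I*(1/18) = I/18)
X(r(o(1 - 1*3)))² = ((8 + 8*(-5)²)/18)² = ((8 + 8*25)/18)² = ((8 + 200)/18)² = ((1/18)*208)² = (104/9)² = 10816/81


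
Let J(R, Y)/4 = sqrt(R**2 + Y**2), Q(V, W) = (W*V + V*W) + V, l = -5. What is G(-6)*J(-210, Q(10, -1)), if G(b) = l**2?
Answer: 1000*sqrt(442) ≈ 21024.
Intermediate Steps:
Q(V, W) = V + 2*V*W (Q(V, W) = (V*W + V*W) + V = 2*V*W + V = V + 2*V*W)
G(b) = 25 (G(b) = (-5)**2 = 25)
J(R, Y) = 4*sqrt(R**2 + Y**2)
G(-6)*J(-210, Q(10, -1)) = 25*(4*sqrt((-210)**2 + (10*(1 + 2*(-1)))**2)) = 25*(4*sqrt(44100 + (10*(1 - 2))**2)) = 25*(4*sqrt(44100 + (10*(-1))**2)) = 25*(4*sqrt(44100 + (-10)**2)) = 25*(4*sqrt(44100 + 100)) = 25*(4*sqrt(44200)) = 25*(4*(10*sqrt(442))) = 25*(40*sqrt(442)) = 1000*sqrt(442)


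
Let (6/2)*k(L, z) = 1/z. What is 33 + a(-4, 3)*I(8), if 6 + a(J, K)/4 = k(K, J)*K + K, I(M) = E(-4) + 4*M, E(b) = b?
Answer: -331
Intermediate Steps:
I(M) = -4 + 4*M
k(L, z) = 1/(3*z)
a(J, K) = -24 + 4*K + 4*K/(3*J) (a(J, K) = -24 + 4*((1/(3*J))*K + K) = -24 + 4*(K/(3*J) + K) = -24 + 4*(K + K/(3*J)) = -24 + (4*K + 4*K/(3*J)) = -24 + 4*K + 4*K/(3*J))
33 + a(-4, 3)*I(8) = 33 + (-24 + 4*3 + (4/3)*3/(-4))*(-4 + 4*8) = 33 + (-24 + 12 + (4/3)*3*(-1/4))*(-4 + 32) = 33 + (-24 + 12 - 1)*28 = 33 - 13*28 = 33 - 364 = -331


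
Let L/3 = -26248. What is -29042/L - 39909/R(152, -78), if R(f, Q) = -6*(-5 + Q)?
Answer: -260677615/3267876 ≈ -79.770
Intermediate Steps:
L = -78744 (L = 3*(-26248) = -78744)
R(f, Q) = 30 - 6*Q
-29042/L - 39909/R(152, -78) = -29042/(-78744) - 39909/(30 - 6*(-78)) = -29042*(-1/78744) - 39909/(30 + 468) = 14521/39372 - 39909/498 = 14521/39372 - 39909*1/498 = 14521/39372 - 13303/166 = -260677615/3267876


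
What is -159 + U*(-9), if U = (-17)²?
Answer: -2760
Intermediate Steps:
U = 289
-159 + U*(-9) = -159 + 289*(-9) = -159 - 2601 = -2760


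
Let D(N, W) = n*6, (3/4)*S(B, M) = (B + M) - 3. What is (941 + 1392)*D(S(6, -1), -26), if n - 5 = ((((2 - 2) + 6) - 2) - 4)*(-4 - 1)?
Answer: 69990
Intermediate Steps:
S(B, M) = -4 + 4*B/3 + 4*M/3 (S(B, M) = 4*((B + M) - 3)/3 = 4*(-3 + B + M)/3 = -4 + 4*B/3 + 4*M/3)
n = 5 (n = 5 + ((((2 - 2) + 6) - 2) - 4)*(-4 - 1) = 5 + (((0 + 6) - 2) - 4)*(-5) = 5 + ((6 - 2) - 4)*(-5) = 5 + (4 - 4)*(-5) = 5 + 0*(-5) = 5 + 0 = 5)
D(N, W) = 30 (D(N, W) = 5*6 = 30)
(941 + 1392)*D(S(6, -1), -26) = (941 + 1392)*30 = 2333*30 = 69990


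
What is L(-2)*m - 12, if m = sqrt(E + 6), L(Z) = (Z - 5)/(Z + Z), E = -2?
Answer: -17/2 ≈ -8.5000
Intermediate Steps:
L(Z) = (-5 + Z)/(2*Z) (L(Z) = (-5 + Z)/((2*Z)) = (-5 + Z)*(1/(2*Z)) = (-5 + Z)/(2*Z))
m = 2 (m = sqrt(-2 + 6) = sqrt(4) = 2)
L(-2)*m - 12 = ((1/2)*(-5 - 2)/(-2))*2 - 12 = ((1/2)*(-1/2)*(-7))*2 - 12 = (7/4)*2 - 12 = 7/2 - 12 = -17/2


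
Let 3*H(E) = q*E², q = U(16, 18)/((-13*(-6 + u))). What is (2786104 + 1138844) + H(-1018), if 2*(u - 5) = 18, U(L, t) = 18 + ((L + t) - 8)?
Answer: 147373190/39 ≈ 3.7788e+6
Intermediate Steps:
U(L, t) = 10 + L + t (U(L, t) = 18 + (-8 + L + t) = 10 + L + t)
u = 14 (u = 5 + (½)*18 = 5 + 9 = 14)
q = -11/26 (q = (10 + 16 + 18)/((-13*(-6 + 14))) = 44/((-13*8)) = 44/(-104) = 44*(-1/104) = -11/26 ≈ -0.42308)
H(E) = -11*E²/78 (H(E) = (-11*E²/26)/3 = -11*E²/78)
(2786104 + 1138844) + H(-1018) = (2786104 + 1138844) - 11/78*(-1018)² = 3924948 - 11/78*1036324 = 3924948 - 5699782/39 = 147373190/39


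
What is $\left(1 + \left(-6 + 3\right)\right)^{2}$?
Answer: $4$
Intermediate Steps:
$\left(1 + \left(-6 + 3\right)\right)^{2} = \left(1 - 3\right)^{2} = \left(-2\right)^{2} = 4$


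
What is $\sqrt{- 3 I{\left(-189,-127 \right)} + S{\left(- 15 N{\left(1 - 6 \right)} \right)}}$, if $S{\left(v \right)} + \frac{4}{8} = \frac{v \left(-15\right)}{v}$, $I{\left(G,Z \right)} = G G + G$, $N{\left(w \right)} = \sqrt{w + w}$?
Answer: $\frac{i \sqrt{426446}}{2} \approx 326.51 i$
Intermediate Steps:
$N{\left(w \right)} = \sqrt{2} \sqrt{w}$ ($N{\left(w \right)} = \sqrt{2 w} = \sqrt{2} \sqrt{w}$)
$I{\left(G,Z \right)} = G + G^{2}$ ($I{\left(G,Z \right)} = G^{2} + G = G + G^{2}$)
$S{\left(v \right)} = - \frac{31}{2}$ ($S{\left(v \right)} = - \frac{1}{2} + \frac{v \left(-15\right)}{v} = - \frac{1}{2} + \frac{\left(-15\right) v}{v} = - \frac{1}{2} - 15 = - \frac{31}{2}$)
$\sqrt{- 3 I{\left(-189,-127 \right)} + S{\left(- 15 N{\left(1 - 6 \right)} \right)}} = \sqrt{- 3 \left(- 189 \left(1 - 189\right)\right) - \frac{31}{2}} = \sqrt{- 3 \left(\left(-189\right) \left(-188\right)\right) - \frac{31}{2}} = \sqrt{\left(-3\right) 35532 - \frac{31}{2}} = \sqrt{-106596 - \frac{31}{2}} = \sqrt{- \frac{213223}{2}} = \frac{i \sqrt{426446}}{2}$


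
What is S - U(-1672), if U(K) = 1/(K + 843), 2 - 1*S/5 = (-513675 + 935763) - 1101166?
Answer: 2814786601/829 ≈ 3.3954e+6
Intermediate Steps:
S = 3395400 (S = 10 - 5*((-513675 + 935763) - 1101166) = 10 - 5*(422088 - 1101166) = 10 - 5*(-679078) = 10 + 3395390 = 3395400)
U(K) = 1/(843 + K)
S - U(-1672) = 3395400 - 1/(843 - 1672) = 3395400 - 1/(-829) = 3395400 - 1*(-1/829) = 3395400 + 1/829 = 2814786601/829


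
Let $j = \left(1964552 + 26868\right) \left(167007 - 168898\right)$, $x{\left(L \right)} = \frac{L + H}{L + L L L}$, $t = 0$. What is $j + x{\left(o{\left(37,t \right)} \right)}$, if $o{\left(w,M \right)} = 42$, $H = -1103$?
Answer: $- \frac{279156917059661}{74130} \approx -3.7658 \cdot 10^{9}$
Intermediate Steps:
$x{\left(L \right)} = \frac{-1103 + L}{L + L^{3}}$ ($x{\left(L \right)} = \frac{L - 1103}{L + L L L} = \frac{-1103 + L}{L + L^{2} L} = \frac{-1103 + L}{L + L^{3}}$)
$j = -3765775220$ ($j = 1991420 \left(-1891\right) = -3765775220$)
$j + x{\left(o{\left(37,t \right)} \right)} = -3765775220 + \frac{-1103 + 42}{42 + 42^{3}} = -3765775220 + \frac{1}{42 + 74088} \left(-1061\right) = -3765775220 + \frac{1}{74130} \left(-1061\right) = -3765775220 - \frac{1061}{74130} = - \frac{279156917059661}{74130}$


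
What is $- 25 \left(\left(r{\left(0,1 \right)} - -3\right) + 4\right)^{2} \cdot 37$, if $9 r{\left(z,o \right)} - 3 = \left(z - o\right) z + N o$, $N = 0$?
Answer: $- \frac{447700}{9} \approx -49744.0$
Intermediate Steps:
$r{\left(z,o \right)} = \frac{1}{3} + \frac{z \left(z - o\right)}{9}$ ($r{\left(z,o \right)} = \frac{1}{3} + \frac{\left(z - o\right) z + 0 o}{9} = \frac{1}{3} + \frac{z \left(z - o\right) + 0}{9} = \frac{1}{3} + \frac{z \left(z - o\right)}{9}$)
$- 25 \left(\left(r{\left(0,1 \right)} - -3\right) + 4\right)^{2} \cdot 37 = - 25 \left(\left(\left(\frac{1}{3} + \frac{0^{2}}{9} - \frac{1}{9} \cdot 0\right) - -3\right) + 4\right)^{2} \cdot 37 = - 25 \left(\left(\left(\frac{1}{3} + \frac{1}{9} \cdot 0 + 0\right) + 3\right) + 4\right)^{2} \cdot 37 = - 25 \left(\left(\left(\frac{1}{3} + 0 + 0\right) + 3\right) + 4\right)^{2} \cdot 37 = - 25 \left(\left(\frac{1}{3} + 3\right) + 4\right)^{2} \cdot 37 = - 25 \left(\frac{10}{3} + 4\right)^{2} \cdot 37 = - 25 \left(\frac{22}{3}\right)^{2} \cdot 37 = \left(-25\right) \frac{484}{9} \cdot 37 = \left(- \frac{12100}{9}\right) 37 = - \frac{447700}{9}$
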